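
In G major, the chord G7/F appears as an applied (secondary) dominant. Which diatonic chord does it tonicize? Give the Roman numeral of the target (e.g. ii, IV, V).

The chord is a dominant seventh chord on G.
A dominant resolves down a perfect fifth: G → C. In G major, C is scale degree 4, i.e. IV.

IV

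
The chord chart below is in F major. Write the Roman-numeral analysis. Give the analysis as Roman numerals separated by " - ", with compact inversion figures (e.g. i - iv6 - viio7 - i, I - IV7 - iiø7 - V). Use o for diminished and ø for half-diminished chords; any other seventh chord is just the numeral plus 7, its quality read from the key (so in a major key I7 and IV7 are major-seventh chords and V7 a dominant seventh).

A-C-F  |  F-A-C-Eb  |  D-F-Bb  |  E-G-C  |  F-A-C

I6 - V7/IV - IV6 - V6 - I

A-C-F: major triad on F = scale degree 1 → I6.
F-A-C-Eb: chromatic; F is V of IV, so V7/IV.
D-F-Bb has root Bb, degree 4 in F major, so IV6.
E-G-C has root C, degree 5 in F major, so V6.
F-A-C has root F, degree 1 in F major, so I.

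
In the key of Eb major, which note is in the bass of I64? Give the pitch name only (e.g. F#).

Bb

I in Eb major has root Eb; the chord is Eb-G-Bb.
The figure 64 means second inversion — the fifth is in the bass.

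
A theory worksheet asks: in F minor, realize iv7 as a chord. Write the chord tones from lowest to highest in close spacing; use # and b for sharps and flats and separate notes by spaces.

Bb Db F Ab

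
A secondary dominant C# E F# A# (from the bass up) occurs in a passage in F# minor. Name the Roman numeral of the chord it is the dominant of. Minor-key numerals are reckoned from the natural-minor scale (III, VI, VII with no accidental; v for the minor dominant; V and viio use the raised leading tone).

The chord is a dominant seventh chord on F#.
A dominant resolves down a perfect fifth: F# → B. In F# minor, B is scale degree 4, i.e. iv.

iv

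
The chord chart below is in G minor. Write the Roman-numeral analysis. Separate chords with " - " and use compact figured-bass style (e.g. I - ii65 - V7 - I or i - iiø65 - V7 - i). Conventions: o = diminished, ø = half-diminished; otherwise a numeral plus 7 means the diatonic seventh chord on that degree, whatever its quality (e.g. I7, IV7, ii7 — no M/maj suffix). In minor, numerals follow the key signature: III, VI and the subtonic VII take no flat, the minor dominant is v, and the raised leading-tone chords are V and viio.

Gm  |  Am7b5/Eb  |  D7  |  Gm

Gm: minor triad on G = scale degree 1 → i.
Am7b5/Eb: half-diminished seventh chord on A = scale degree 2 → iiø43.
D7 has root D, degree 5 in G minor, so V7.
Gm: root G is the tonic; minor triad there is i.

i - iiø43 - V7 - i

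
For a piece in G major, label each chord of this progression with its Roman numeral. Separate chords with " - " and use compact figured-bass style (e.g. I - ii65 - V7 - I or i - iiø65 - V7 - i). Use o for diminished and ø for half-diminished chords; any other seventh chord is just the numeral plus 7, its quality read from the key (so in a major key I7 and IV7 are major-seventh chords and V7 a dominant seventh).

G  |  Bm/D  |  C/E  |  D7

I - iii6 - IV6 - V7

G: major triad on G = scale degree 1 → I.
Bm/D: root B is the mediant; minor triad there is iii6.
C/E: root C is the subdominant; major triad there is IV6.
D7: root D is the dominant; dominant seventh chord there is V7.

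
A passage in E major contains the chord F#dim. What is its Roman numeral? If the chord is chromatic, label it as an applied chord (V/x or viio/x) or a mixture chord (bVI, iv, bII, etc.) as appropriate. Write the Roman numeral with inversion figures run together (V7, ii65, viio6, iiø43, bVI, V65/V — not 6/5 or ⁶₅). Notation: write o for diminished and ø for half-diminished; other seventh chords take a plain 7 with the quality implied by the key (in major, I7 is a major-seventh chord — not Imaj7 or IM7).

The pitches F#-A-C form a diminished triad rooted on F#.
F# is the second degree of E major. This is the diminished supertonic triad, borrowed from the parallel minor.

iio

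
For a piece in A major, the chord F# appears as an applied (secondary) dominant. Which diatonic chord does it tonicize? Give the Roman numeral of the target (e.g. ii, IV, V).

The chord is a major triad on F#.
A dominant resolves down a perfect fifth: F# → B. In A major, B is scale degree 2, i.e. ii.

ii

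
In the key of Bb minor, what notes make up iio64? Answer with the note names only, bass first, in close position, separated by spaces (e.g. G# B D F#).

Gb C Eb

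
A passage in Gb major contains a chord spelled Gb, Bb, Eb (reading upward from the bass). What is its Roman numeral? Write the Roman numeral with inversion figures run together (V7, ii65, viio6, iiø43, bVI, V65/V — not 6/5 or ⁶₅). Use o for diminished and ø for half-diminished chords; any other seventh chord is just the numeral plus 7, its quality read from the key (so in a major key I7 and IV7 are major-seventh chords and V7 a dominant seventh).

Stacked in thirds the chord is Eb-Gb-Bb: a minor triad on Eb.
In Gb major, Eb is the submediant; the diatonic minor triad there is vi.
With Gb in the bass the chord is in first inversion, so the figured bass is 6.

vi6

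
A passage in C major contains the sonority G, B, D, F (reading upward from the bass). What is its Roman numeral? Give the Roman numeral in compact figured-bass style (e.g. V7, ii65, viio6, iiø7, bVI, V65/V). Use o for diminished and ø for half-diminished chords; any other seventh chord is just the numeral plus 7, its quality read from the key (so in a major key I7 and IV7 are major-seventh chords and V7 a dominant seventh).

Stacked in thirds the chord is G-B-D-F: a dominant seventh chord on G.
G is scale degree 5 in C major, and a dominant seventh chord on that degree is written V7.

V7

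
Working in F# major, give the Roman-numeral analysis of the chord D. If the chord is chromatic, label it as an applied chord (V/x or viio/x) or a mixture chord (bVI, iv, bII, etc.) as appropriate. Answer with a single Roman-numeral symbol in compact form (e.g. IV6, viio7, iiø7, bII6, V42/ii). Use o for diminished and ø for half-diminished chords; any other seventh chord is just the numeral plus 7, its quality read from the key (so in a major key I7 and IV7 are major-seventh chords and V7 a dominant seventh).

bVI

The pitches D-F#-A form a major triad rooted on D.
D is the lowered sixth degree of F# major (diatonic 6 would be D#). This is a major triad on the lowered sixth degree, borrowed from the parallel minor.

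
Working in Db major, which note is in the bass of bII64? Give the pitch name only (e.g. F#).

Bbb

bII in Db major has root Ebb; the chord is Ebb-Gb-Bbb.
The figure 64 means second inversion — the fifth is in the bass.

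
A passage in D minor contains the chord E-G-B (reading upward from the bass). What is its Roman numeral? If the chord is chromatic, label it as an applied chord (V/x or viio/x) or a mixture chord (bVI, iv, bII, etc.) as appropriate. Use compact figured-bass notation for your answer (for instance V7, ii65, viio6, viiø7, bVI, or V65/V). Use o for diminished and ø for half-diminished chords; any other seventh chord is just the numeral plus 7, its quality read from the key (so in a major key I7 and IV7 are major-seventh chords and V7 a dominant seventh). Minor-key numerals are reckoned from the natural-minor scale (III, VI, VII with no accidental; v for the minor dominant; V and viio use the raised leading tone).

The pitches E-G-B form a minor triad rooted on E.
E is the second degree of D minor. This is the minor supertonic, borrowed from the parallel major (the Dorian ii).

ii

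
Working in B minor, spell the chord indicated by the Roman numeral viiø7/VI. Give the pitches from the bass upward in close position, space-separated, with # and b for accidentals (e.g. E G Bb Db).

F# A C E

The slash marks an applied leading-tone chord: viio of VI. In B minor, VI is G, so the leading tone to it is F#, a half step below.
Building a half-diminished seventh chord on F# gives F#-A-C-E.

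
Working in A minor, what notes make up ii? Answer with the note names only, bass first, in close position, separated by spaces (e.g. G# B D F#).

Scale degree 2 in A minor is B; here the chord built on it is altered to a minor triad. ii is the minor supertonic, borrowed from the parallel major (the Dorian ii).
So the chord is B-D-F#, a minor triad.

B D F#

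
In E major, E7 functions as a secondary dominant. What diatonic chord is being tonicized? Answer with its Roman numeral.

IV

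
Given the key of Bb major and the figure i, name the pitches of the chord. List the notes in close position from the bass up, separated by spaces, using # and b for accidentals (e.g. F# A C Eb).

Bb Db F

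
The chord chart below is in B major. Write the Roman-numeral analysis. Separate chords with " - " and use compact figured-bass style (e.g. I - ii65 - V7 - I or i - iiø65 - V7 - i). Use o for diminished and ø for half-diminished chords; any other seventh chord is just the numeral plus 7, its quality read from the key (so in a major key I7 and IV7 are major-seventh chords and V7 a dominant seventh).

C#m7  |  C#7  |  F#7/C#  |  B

C#m7: minor seventh chord on C# = scale degree 2 → ii7.
C#7 is the secondary dominant of V (dominant seventh chord on C#): V7/V.
F#7/C# has root F#, degree 5 in B major, so V43.
B: root B is the tonic; major triad there is I.

ii7 - V7/V - V43 - I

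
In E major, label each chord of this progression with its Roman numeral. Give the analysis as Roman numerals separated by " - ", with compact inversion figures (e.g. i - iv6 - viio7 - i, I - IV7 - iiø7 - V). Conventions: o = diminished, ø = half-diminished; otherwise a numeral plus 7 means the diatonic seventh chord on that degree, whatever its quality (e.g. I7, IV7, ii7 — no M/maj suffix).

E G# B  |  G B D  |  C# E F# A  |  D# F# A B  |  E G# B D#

I - bIII - ii43 - V65 - I7

E-G#-B: root E is the tonic; major triad there is I.
G-B-D is non-diatonic — bIII, a mixture chord from E minor.
C#-E-F#-A: minor seventh chord on F# = scale degree 2 → ii43.
D#-F#-A-B: dominant seventh chord on B = scale degree 5 → V65.
E-G#-B-D#: major seventh chord on E = scale degree 1 → I7.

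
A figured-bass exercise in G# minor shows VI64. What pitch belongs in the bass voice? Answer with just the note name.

VI in G# minor has root E; the chord is E-G#-B.
The figure 64 means second inversion — the fifth is in the bass.

B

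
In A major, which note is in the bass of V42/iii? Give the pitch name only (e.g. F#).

The applied chord V42/iii is rooted on G#: G#-B#-D#-F#.
The figure 42 means third inversion — the seventh is in the bass.

F#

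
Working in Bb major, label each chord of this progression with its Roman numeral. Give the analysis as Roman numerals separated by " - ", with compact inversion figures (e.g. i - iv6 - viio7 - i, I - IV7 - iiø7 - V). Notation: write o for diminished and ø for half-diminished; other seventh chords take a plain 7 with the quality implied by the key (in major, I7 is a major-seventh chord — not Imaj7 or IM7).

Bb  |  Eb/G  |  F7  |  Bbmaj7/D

I - IV6 - V7 - I65

Bb: root Bb is the tonic; major triad there is I.
Eb/G: major triad on Eb = scale degree 4 → IV6.
F7 has root F, degree 5 in Bb major, so V7.
Bbmaj7/D: root Bb is the tonic; major seventh chord there is I65.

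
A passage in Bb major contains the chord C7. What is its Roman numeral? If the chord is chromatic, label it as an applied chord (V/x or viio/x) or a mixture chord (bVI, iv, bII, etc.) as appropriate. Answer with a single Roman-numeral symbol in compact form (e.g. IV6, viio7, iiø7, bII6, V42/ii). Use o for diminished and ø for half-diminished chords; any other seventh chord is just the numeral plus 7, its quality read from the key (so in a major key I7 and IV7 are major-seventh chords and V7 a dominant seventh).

V7/V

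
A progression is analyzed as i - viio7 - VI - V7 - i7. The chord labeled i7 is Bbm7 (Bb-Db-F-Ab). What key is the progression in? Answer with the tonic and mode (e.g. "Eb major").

The chord Bbm7 is a minor seventh chord rooted on Bb; its label is i7.
If Bb is scale degree 1 and the mode makes that degree carry a minor seventh chord, the tonic is Bb and the mode is minor.

Bb minor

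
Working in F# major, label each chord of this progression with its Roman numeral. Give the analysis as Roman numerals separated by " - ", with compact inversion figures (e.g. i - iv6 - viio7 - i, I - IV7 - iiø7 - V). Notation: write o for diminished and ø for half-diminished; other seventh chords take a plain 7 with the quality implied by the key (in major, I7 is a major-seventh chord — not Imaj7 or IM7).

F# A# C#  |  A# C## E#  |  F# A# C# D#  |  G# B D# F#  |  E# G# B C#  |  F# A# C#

F#-A#-C#: major triad on F# = scale degree 1 → I.
A#-C##-E#: chromatic; A# is V of vi, so V/vi.
F#-A#-C#-D#: root D# is the submediant; minor seventh chord there is vi65.
G#-B-D#-F#: minor seventh chord on G# = scale degree 2 → ii7.
E#-G#-B-C#: dominant seventh chord on C# = scale degree 5 → V65.
F#-A#-C#: major triad on F# = scale degree 1 → I.

I - V/vi - vi65 - ii7 - V65 - I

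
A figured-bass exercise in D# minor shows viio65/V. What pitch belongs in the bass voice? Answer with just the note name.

B#

The applied chord viio65/V is rooted on G##: G##-B#-D#-F#.
The figure 65 means first inversion — the third is in the bass.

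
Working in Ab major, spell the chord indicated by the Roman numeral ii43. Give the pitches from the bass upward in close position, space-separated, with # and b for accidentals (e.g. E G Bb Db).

F Ab Bb Db

In Ab major, the second degree is Bb, and the diatonic chord built there is a minor seventh chord.
That chord is spelled Bb-Db-F-Ab.
With the 43 figure the chord is in second inversion; from the bass F upward in close position it reads F-Ab-Bb-Db.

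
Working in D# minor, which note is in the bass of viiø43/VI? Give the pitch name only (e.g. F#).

E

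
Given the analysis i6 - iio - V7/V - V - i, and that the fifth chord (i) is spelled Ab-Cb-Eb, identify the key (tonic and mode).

i is given as Ab-Cb-Eb — a minor triad with root Ab.
If Ab is scale degree 1 and the mode makes that degree carry a minor triad, the tonic is Ab and the mode is minor.

Ab minor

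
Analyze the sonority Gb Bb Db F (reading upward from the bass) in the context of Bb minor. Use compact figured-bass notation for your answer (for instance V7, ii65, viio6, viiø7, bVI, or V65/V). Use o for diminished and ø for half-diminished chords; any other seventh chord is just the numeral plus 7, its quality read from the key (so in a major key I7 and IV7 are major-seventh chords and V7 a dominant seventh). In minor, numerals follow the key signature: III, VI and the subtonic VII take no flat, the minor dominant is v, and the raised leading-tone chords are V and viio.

VI7

Stacked in thirds the chord is Gb-Bb-Db-F: a major seventh chord on Gb.
In Bb minor, Gb is the submediant; the diatonic major seventh chord there is VI7.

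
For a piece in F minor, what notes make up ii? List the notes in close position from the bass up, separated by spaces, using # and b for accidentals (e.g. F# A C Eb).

ii is the minor supertonic, borrowed from the parallel major (the Dorian ii). In F minor that root is G.
So the chord is G-Bb-D, a minor triad.

G Bb D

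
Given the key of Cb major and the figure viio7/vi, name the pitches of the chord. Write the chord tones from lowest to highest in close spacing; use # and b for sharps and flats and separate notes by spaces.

G Bb Db Fb

The slash marks an applied leading-tone chord: viio of vi. In Cb major, vi is Ab, so the leading tone to it is G, a half step below.
Building a fully diminished seventh chord on G gives G-Bb-Db-Fb.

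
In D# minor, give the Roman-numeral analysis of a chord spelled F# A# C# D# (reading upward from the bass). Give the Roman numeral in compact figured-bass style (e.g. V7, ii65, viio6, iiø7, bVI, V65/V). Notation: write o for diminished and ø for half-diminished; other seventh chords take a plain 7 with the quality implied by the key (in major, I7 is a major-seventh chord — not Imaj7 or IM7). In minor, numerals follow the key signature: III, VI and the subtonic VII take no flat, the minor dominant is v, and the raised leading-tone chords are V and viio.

i65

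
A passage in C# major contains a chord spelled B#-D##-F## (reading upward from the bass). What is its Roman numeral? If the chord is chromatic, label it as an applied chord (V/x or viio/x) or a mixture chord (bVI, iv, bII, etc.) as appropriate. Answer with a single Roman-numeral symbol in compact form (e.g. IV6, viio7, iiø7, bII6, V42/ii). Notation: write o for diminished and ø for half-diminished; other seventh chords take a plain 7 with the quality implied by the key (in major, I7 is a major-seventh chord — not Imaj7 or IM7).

Stacked in thirds the chord is B#-D##-F##: a major triad on B#.
B# is not a diatonic chord root with this quality in C# major, but it lies a perfect fifth above E# (iii), so the chord functions as an applied dominant of iii.

V/iii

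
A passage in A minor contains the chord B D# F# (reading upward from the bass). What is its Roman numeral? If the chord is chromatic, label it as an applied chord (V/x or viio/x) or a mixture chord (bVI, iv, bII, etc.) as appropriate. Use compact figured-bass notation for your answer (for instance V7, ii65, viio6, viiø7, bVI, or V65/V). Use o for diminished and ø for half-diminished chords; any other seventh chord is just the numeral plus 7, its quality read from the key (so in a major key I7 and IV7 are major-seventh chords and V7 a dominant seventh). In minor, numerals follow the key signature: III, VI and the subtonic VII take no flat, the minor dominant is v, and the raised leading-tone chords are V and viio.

V/V

The pitches B-D#-F# form a major triad rooted on B.
B is not a diatonic chord root with this quality in A minor, but it lies a perfect fifth above E (V), so the chord functions as an applied dominant of V.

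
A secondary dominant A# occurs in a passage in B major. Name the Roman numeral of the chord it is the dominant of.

iii

The chord is a major triad on A#.
A dominant resolves down a perfect fifth: A# → D#. In B major, D# is scale degree 3, i.e. iii.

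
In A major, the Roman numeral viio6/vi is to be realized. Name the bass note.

G#

The applied chord viio6/vi is rooted on E#: E#-G#-B.
The figure 6 means first inversion — the third is in the bass.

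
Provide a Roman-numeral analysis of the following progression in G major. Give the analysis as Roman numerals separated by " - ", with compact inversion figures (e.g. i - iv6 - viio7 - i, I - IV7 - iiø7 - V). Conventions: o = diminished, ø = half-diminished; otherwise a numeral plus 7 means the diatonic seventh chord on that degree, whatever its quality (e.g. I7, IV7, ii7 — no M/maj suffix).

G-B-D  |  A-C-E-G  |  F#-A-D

I - ii7 - V6

G-B-D has root G, degree 1 in G major, so I.
A-C-E-G: root A is the supertonic; minor seventh chord there is ii7.
F#-A-D: root D is the dominant; major triad there is V6.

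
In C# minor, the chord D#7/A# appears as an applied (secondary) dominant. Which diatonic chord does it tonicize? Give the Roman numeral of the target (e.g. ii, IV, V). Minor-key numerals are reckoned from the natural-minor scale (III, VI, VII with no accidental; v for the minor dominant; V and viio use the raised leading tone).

The chord is a dominant seventh chord on D#.
A dominant resolves down a perfect fifth: D# → G#. In C# minor, G# is scale degree 5, i.e. V.

V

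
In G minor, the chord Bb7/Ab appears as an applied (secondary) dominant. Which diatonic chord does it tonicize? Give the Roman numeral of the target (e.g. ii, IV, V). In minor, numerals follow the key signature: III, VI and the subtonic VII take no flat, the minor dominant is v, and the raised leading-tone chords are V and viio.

The chord is a dominant seventh chord on Bb.
A dominant resolves down a perfect fifth: Bb → Eb. In G minor, Eb is scale degree 6, i.e. VI.

VI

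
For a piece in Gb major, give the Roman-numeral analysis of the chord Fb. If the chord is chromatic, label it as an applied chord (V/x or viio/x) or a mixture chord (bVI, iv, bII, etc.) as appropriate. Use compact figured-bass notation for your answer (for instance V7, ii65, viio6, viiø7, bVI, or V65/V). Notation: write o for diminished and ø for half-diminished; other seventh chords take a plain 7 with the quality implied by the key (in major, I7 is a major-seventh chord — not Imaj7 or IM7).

The pitches Fb-Ab-Cb form a major triad rooted on Fb.
Fb is the lowered seventh degree of Gb major (diatonic 7 would be F). This is a major triad on the lowered seventh degree (the subtonic), borrowed from the parallel minor.

bVII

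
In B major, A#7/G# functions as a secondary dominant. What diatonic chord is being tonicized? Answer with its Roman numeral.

The chord is a dominant seventh chord on A#.
A dominant resolves down a perfect fifth: A# → D#. In B major, D# is scale degree 3, i.e. iii.

iii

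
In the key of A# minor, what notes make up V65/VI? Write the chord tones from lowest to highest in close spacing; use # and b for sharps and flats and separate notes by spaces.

V65/VI is a secondary dominant — the dominant seventh of VI. VI in A# minor is F#, so the applied chord's root is C#, a perfect fifth above.
Building a dominant seventh chord on C# gives C#-E#-G#-B.
The figured bass 65 indicates first inversion, placing the third (E#) in the bass: E#-G#-B-C#.

E# G# B C#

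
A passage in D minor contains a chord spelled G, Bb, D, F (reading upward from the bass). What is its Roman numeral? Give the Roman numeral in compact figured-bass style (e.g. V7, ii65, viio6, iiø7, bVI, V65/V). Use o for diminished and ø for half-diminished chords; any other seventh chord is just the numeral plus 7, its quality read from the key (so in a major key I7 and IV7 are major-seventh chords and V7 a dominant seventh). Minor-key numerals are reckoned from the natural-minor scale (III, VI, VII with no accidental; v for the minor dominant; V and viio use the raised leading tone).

iv7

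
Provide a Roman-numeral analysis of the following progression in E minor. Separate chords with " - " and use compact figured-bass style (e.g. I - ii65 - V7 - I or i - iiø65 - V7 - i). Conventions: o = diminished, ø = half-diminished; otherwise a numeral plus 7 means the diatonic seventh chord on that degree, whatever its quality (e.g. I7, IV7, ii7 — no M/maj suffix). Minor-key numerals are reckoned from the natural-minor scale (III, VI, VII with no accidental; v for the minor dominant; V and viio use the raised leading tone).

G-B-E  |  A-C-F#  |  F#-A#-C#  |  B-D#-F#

G-B-E: minor triad on E = scale degree 1 → i6.
A-C-F# has root F#, degree 2 in E minor, so iio6.
F#-A#-C#: chromatic; F# is V of V, so V/V.
B-D#-F# has root B, degree 5 in E minor, so V.

i6 - iio6 - V/V - V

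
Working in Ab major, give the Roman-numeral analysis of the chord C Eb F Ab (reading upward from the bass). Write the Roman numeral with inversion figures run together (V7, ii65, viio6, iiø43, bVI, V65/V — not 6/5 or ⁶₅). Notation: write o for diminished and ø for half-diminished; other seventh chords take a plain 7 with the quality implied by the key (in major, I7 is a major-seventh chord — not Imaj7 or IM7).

vi43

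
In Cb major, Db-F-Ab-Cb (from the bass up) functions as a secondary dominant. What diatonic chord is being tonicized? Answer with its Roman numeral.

The chord is a dominant seventh chord on Db.
A dominant resolves down a perfect fifth: Db → Gb. In Cb major, Gb is scale degree 5, i.e. V.

V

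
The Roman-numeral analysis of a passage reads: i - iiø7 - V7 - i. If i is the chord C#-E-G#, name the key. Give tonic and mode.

The anchor chord is a minor triad on C#, labeled i.
If C# is scale degree 1 and the mode makes that degree carry a minor triad, the tonic is C# and the mode is minor.

C# minor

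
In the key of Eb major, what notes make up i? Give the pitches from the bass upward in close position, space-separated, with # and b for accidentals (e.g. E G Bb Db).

Scale degree 1 in Eb major is Eb; here the chord built on it is altered to a minor triad. i is the minor tonic, borrowed from the parallel minor.
So the chord is Eb-Gb-Bb.

Eb Gb Bb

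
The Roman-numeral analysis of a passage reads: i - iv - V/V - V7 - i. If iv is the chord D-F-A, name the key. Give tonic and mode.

The anchor chord is a minor triad on D, labeled iv.
Counting down 3 scale steps from D places the tonic on A; a minor triad on degree 4 is diatonic only in minor.

A minor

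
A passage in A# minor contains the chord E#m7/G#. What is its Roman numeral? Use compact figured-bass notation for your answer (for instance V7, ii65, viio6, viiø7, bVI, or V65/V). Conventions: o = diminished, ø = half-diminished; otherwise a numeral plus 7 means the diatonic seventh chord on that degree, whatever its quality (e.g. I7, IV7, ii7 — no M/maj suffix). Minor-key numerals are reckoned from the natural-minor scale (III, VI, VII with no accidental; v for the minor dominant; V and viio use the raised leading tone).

v65

The pitches E#-G#-B#-D# form a minor seventh chord rooted on E#.
In A# minor, E# is the dominant; the diatonic minor seventh chord there is v7.
With G# in the bass the chord is in first inversion, so the figured bass is 65.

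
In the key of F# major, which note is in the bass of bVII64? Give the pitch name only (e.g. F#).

bVII in F# major has root E; the chord is E-G#-B.
The figure 64 means second inversion — the fifth is in the bass.

B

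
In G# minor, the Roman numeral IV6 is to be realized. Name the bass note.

E#

IV in G# minor has root C#; the chord is C#-E#-G#.
The figure 6 means first inversion — the third is in the bass.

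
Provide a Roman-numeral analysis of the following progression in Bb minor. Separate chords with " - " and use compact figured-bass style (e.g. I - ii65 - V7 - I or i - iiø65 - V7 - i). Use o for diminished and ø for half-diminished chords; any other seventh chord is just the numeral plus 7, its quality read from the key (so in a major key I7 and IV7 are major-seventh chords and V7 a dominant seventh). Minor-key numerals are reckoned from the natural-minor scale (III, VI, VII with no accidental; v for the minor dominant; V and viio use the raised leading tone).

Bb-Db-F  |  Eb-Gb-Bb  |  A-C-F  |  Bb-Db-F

Bb-Db-F: minor triad on Bb = scale degree 1 → i.
Eb-Gb-Bb has root Eb, degree 4 in Bb minor, so iv.
A-C-F has root F, degree 5 in Bb minor, so V6.
Bb-Db-F: root Bb is the tonic; minor triad there is i.

i - iv - V6 - i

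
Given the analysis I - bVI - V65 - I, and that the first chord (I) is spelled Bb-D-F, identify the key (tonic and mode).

Bb major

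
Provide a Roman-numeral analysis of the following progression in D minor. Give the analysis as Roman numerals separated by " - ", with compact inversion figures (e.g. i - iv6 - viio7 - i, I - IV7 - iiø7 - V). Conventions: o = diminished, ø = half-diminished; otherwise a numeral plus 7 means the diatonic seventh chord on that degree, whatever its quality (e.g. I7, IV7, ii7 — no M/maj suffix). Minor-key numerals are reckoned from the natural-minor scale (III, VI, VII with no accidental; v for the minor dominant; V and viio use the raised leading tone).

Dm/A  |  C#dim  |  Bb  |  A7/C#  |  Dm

i64 - viio - VI - V65 - i

Dm/A: root D is the tonic; minor triad there is i64.
C#dim: root C# is the leading tone; diminished triad there is viio.
Bb has root Bb, degree 6 in D minor, so VI.
A7/C#: dominant seventh chord on A = scale degree 5 → V65.
Dm: root D is the tonic; minor triad there is i.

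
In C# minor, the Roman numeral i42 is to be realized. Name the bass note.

B

i in C# minor has root C#; the chord is C#-E-G#-B.
The figure 42 means third inversion — the seventh is in the bass.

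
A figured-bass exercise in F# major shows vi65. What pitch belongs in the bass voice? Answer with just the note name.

vi in F# major has root D#; the chord is D#-F#-A#-C#.
The figure 65 means first inversion — the third is in the bass.

F#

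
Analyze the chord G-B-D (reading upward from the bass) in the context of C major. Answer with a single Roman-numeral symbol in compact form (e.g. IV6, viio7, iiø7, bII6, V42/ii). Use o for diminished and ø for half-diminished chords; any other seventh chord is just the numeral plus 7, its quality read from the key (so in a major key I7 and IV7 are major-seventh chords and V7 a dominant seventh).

V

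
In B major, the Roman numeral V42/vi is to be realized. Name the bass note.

The applied chord V42/vi is rooted on D#: D#-F##-A#-C#.
The figure 42 means third inversion — the seventh is in the bass.

C#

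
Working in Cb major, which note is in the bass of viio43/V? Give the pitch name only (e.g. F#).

The applied chord viio43/V is rooted on F: F-Ab-Cb-Ebb.
The figure 43 means second inversion — the fifth is in the bass.

Cb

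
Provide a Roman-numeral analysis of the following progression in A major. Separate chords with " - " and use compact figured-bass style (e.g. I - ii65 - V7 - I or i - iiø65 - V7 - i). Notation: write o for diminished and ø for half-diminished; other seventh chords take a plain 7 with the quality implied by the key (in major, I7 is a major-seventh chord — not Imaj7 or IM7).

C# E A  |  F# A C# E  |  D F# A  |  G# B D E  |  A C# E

C#-E-A: root A is the tonic; major triad there is I6.
F#-A-C#-E: minor seventh chord on F# = scale degree 6 → vi7.
D-F#-A: major triad on D = scale degree 4 → IV.
G#-B-D-E: dominant seventh chord on E = scale degree 5 → V65.
A-C#-E has root A, degree 1 in A major, so I.

I6 - vi7 - IV - V65 - I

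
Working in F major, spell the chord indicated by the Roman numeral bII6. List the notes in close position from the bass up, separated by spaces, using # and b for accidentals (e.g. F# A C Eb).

Bb Db Gb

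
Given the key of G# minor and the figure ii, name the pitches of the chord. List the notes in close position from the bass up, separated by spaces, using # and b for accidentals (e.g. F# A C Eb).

A# C# E#

ii is the minor supertonic, borrowed from the parallel major (the Dorian ii). In G# minor that root is A#.
So the chord is A#-C#-E#, a minor triad.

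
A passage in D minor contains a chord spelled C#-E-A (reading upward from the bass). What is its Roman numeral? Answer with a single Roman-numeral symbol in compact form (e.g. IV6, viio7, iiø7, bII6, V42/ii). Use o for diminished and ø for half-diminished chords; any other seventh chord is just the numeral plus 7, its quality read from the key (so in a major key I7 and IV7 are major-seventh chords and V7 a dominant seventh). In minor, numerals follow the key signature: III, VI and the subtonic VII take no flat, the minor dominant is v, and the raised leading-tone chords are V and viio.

Stacked in thirds the chord is A-C#-E: a major triad on A.
In D minor, A is the dominant; the diatonic major triad there is V.
With C# in the bass the chord is in first inversion, so the figured bass is 6.

V6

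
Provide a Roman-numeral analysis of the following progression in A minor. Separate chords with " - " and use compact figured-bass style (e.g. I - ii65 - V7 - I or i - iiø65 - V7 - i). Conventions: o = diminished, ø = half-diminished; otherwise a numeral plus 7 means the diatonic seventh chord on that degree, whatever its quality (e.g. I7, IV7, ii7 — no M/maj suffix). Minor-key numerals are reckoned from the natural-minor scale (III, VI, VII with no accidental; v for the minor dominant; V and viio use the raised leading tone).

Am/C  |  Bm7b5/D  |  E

i6 - iiø65 - V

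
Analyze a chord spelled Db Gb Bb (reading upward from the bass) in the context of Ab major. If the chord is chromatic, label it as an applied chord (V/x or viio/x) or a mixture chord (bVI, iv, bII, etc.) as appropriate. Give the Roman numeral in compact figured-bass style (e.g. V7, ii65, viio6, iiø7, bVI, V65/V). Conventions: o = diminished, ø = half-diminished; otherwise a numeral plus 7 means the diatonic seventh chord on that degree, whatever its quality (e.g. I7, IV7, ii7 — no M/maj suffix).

bVII64

Stacked in thirds the chord is Gb-Bb-Db: a major triad on Gb.
Gb is the lowered seventh degree of Ab major (diatonic 7 would be G). This is a major triad on the lowered seventh degree (the subtonic), borrowed from the parallel minor.
With Db in the bass the chord is in second inversion, so the figured bass is 64.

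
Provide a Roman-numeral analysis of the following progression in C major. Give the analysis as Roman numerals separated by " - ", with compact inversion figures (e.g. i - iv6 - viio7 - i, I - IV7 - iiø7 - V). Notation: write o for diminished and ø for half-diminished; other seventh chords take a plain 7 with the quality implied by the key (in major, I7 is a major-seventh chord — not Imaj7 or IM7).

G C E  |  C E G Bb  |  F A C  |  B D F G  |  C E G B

I64 - V7/IV - IV - V65 - I7

G-C-E has root C, degree 1 in C major, so I64.
C-E-G-Bb is the secondary dominant of IV (dominant seventh chord on C): V7/IV.
F-A-C has root F, degree 4 in C major, so IV.
B-D-F-G: dominant seventh chord on G = scale degree 5 → V65.
C-E-G-B: root C is the tonic; major seventh chord there is I7.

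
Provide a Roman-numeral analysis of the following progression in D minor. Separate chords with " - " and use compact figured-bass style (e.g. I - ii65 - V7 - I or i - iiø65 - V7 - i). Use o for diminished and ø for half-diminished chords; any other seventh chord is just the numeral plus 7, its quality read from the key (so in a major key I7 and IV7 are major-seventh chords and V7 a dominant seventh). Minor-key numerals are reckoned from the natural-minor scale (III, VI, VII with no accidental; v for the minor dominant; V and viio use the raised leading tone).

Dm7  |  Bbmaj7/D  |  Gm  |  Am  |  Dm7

i7 - VI65 - iv - v - i7

Dm7: minor seventh chord on D = scale degree 1 → i7.
Bbmaj7/D: major seventh chord on Bb = scale degree 6 → VI65.
Gm: minor triad on G = scale degree 4 → iv.
Am: root A is the dominant; minor triad there is v.
Dm7: root D is the tonic; minor seventh chord there is i7.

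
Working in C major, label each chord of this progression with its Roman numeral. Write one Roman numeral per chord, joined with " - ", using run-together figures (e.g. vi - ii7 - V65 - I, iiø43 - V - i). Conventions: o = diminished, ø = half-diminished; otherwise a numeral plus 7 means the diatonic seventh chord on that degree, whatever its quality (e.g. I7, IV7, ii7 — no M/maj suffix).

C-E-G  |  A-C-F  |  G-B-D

C-E-G: root C is the tonic; major triad there is I.
A-C-F: root F is the subdominant; major triad there is IV6.
G-B-D has root G, degree 5 in C major, so V.

I - IV6 - V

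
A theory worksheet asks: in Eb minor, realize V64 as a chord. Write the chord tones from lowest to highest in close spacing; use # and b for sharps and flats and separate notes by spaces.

F Bb D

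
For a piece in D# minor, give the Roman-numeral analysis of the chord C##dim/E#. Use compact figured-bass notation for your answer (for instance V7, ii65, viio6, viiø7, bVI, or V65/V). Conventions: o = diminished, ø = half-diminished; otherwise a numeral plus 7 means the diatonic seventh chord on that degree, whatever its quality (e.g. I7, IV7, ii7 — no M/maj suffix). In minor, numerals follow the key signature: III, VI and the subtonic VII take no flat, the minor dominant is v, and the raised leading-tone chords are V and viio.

viio6

The pitches C##-E#-G# form a diminished triad rooted on C##.
In D# minor, C## is the leading tone; the diatonic diminished triad there is viio.
With E# in the bass the chord is in first inversion, so the figured bass is 6.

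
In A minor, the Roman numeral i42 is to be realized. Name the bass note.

i in A minor has root A; the chord is A-C-E-G.
The figure 42 means third inversion — the seventh is in the bass.

G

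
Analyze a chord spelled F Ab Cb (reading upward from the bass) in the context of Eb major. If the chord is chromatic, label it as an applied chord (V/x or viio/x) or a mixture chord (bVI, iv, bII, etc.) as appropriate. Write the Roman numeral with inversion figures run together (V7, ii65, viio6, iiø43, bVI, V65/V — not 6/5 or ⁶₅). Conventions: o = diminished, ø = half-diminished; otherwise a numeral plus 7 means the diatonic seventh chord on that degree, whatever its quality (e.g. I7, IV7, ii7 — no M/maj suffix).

Stacked in thirds the chord is F-Ab-Cb: a diminished triad on F.
F is the second degree of Eb major. This is the diminished supertonic triad, borrowed from the parallel minor.

iio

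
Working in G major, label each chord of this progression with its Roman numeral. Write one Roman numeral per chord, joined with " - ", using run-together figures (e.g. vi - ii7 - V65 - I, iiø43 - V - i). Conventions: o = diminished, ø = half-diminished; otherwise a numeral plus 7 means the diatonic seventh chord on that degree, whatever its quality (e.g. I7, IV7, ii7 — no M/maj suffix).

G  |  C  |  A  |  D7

G: major triad on G = scale degree 1 → I.
C has root C, degree 4 in G major, so IV.
A: chromatic; A is V of V, so V/V.
D7: dominant seventh chord on D = scale degree 5 → V7.

I - IV - V/V - V7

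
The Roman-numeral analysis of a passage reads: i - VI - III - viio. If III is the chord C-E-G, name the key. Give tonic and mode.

A minor

III is given as C-E-G — a major triad with root C.
III on C implies C is the mediant; that puts the tonic at A, and the uppercase numeral fits minor mode.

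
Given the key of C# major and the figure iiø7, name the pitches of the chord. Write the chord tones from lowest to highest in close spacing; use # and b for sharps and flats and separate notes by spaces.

D# F# A C#

Scale degree 2 in C# major is D#; here the chord built on it is altered to a half-diminished seventh chord. iiø7 is the half-diminished supertonic seventh, borrowed from the parallel minor.
So the chord is D#-F#-A-C#, a half-diminished seventh chord.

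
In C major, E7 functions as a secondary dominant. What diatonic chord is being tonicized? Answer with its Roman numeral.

The chord is a dominant seventh chord on E.
A dominant resolves down a perfect fifth: E → A. In C major, A is scale degree 6, i.e. vi.

vi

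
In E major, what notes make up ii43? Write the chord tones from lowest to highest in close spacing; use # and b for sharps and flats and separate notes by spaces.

The numeral's case and figure indicate a minor seventh chord. In E major its root, scale degree 2, is F#.
That chord is spelled F#-A-C#-E.
The figured bass 43 indicates second inversion, placing the fifth (C#) in the bass: C#-E-F#-A.

C# E F# A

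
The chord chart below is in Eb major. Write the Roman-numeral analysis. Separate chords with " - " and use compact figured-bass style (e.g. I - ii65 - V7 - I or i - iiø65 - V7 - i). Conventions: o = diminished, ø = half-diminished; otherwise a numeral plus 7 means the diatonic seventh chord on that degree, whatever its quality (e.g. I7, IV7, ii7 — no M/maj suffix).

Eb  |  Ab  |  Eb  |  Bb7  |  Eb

Eb: major triad on Eb = scale degree 1 → I.
Ab: major triad on Ab = scale degree 4 → IV.
Eb: major triad on Eb = scale degree 1 → I.
Bb7 has root Bb, degree 5 in Eb major, so V7.
Eb: major triad on Eb = scale degree 1 → I.

I - IV - I - V7 - I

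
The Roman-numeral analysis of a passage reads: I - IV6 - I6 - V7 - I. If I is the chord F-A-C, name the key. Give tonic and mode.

I is given as F-A-C — a major triad with root F.
If F is scale degree 1 and the mode makes that degree carry a major triad, the tonic is F and the mode is major.

F major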